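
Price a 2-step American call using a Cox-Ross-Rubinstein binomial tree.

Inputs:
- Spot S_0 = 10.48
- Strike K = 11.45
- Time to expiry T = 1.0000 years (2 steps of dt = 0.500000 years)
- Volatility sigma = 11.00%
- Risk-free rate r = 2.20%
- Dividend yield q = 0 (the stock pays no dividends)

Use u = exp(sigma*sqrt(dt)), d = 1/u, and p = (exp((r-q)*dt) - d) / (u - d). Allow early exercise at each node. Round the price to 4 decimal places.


Answer: Price = V(0,0) = 0.2363

Derivation:
dt = T/N = 0.500000
u = exp(sigma*sqrt(dt)) = 1.080887; d = 1/u = 0.925166
p = (exp((r-q)*dt) - d) / (u - d) = 0.551594
Discount per step: exp(-r*dt) = 0.989060
Stock lattice S(k, i) with i counting down-moves:
  k=0: S(0,0) = 10.4800
  k=1: S(1,0) = 11.3277; S(1,1) = 9.6957
  k=2: S(2,0) = 12.2440; S(2,1) = 10.4800; S(2,2) = 8.9702
Terminal payoffs V(N, i) = max(S_T - K, 0):
  V(2,0) = 0.793953; V(2,1) = 0.000000; V(2,2) = 0.000000
Backward induction: V(k, i) = exp(-r*dt) * [p * V(k+1, i) + (1-p) * V(k+1, i+1)]; then take max(V_cont, immediate exercise) for American.
  V(1,0) = exp(-r*dt) * [p*0.793953 + (1-p)*0.000000] = 0.433148; exercise = 0.000000; V(1,0) = max -> 0.433148
  V(1,1) = exp(-r*dt) * [p*0.000000 + (1-p)*0.000000] = 0.000000; exercise = 0.000000; V(1,1) = max -> 0.000000
  V(0,0) = exp(-r*dt) * [p*0.433148 + (1-p)*0.000000] = 0.236308; exercise = 0.000000; V(0,0) = max -> 0.236308


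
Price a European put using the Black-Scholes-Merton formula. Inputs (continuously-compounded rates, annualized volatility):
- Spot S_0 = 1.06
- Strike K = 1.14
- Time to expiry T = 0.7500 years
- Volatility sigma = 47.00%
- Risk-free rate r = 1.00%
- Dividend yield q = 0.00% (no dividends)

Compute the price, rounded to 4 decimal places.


Answer: Price = 0.2147

Derivation:
d1 = (ln(S/K) + (r - q + 0.5*sigma^2) * T) / (sigma * sqrt(T)) = 0.04318616
d2 = d1 - sigma * sqrt(T) = -0.36384578
exp(-rT) = 0.99252805; exp(-qT) = 1.00000000
P = K * exp(-rT) * N(-d2) - S_0 * exp(-qT) * N(-d1)
N(-d1) = 0.48277657; N(-d2) = 0.64201341
P = 1.1400 * 0.99252805 * 0.64201341 - 1.0600 * 1.00000000 * 0.48277657 = 0.2147


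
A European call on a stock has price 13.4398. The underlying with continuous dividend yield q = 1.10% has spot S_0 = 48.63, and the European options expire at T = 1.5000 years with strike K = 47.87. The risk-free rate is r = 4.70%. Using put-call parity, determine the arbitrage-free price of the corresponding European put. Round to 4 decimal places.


Answer: Put price = 10.2170

Derivation:
Put-call parity: C - P = S_0 * exp(-qT) - K * exp(-rT).
S_0 * exp(-qT) = 48.6300 * 0.98363538 = 47.83418850
K * exp(-rT) = 47.8700 * 0.93192774 = 44.61138089
P = C - S*exp(-qT) + K*exp(-rT)
P = 13.4398 - 47.83418850 + 44.61138089 = 10.2170


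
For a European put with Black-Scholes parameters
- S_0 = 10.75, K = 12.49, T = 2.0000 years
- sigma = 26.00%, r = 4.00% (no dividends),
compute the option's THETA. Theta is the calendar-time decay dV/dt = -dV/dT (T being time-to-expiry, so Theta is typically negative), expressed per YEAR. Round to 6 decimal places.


Answer: Theta = -0.096335

Derivation:
d1 = -0.0065885206; d2 = -0.3742840469
phi(d1) = 0.3989336217; exp(-qT) = 1.0000000000; exp(-rT) = 0.9231163464
Theta = -S*exp(-qT)*phi(d1)*sigma/(2*sqrt(T)) + r*K*exp(-rT)*N(-d2) - q*S*exp(-qT)*N(-d1)
N(-d1) = 0.5026284204; N(-d2) = 0.6459035001; sqrt(T) = 1.4142135624
Term 1 = -10.7500 * 1.0000000000 * 0.3989336217 * 0.2600 / (2 * 1.4142135624) = -0.3942189151
Term 2 = 0.0400 * 12.4900 * 0.9231163464 * 0.6459035001 = 0.2978835419
Term 3 = 0 (no dividend yield, q = 0)
Theta = -0.3942189151 + (0.2978835419) + (0.0000000000) = -0.096335


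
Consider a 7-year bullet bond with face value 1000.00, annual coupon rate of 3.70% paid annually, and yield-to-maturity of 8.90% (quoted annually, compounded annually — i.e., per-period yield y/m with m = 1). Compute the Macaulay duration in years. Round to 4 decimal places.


Answer: Macaulay duration = 6.1540 years

Derivation:
Coupon per period c = face * coupon_rate / m = 37.000000
Periods per year m = 1; per-period yield y/m = 0.089000
Number of cashflows N = 7
Cashflows (t years, CF_t, discount factor 1/(1+y/m)^(m*t), PV):
  t = 1.0000: CF_t = 37.000000, DF = 0.918274, PV = 33.976125
  t = 2.0000: CF_t = 37.000000, DF = 0.843226, PV = 31.199380
  t = 3.0000: CF_t = 37.000000, DF = 0.774313, PV = 28.649568
  t = 4.0000: CF_t = 37.000000, DF = 0.711031, PV = 26.308144
  t = 5.0000: CF_t = 37.000000, DF = 0.652921, PV = 24.158075
  t = 6.0000: CF_t = 37.000000, DF = 0.599560, PV = 22.183724
  t = 7.0000: CF_t = 1037.000000, DF = 0.550560, PV = 570.930965
Price P = sum_t PV_t = 737.405981
Macaulay numerator sum_t t * PV_t:
  t * PV_t at t = 1.0000: 33.976125
  t * PV_t at t = 2.0000: 62.398760
  t * PV_t at t = 3.0000: 85.948705
  t * PV_t at t = 4.0000: 105.232575
  t * PV_t at t = 5.0000: 120.790375
  t * PV_t at t = 6.0000: 133.102342
  t * PV_t at t = 7.0000: 3996.516756
Macaulay duration D = (sum_t t * PV_t) / P = 4537.965637 / 737.405981 = 6.153958


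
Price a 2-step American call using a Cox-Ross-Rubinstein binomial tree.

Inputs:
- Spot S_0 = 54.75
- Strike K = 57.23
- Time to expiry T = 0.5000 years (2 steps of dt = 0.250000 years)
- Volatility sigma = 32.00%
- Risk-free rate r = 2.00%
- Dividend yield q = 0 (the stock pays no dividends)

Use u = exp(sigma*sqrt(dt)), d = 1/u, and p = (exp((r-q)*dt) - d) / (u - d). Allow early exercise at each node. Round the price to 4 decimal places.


dt = T/N = 0.250000
u = exp(sigma*sqrt(dt)) = 1.173511; d = 1/u = 0.852144
p = (exp((r-q)*dt) - d) / (u - d) = 0.475683
Discount per step: exp(-r*dt) = 0.995012
Stock lattice S(k, i) with i counting down-moves:
  k=0: S(0,0) = 54.7500
  k=1: S(1,0) = 64.2497; S(1,1) = 46.6549
  k=2: S(2,0) = 75.3977; S(2,1) = 54.7500; S(2,2) = 39.7567
Terminal payoffs V(N, i) = max(S_T - K, 0):
  V(2,0) = 18.167745; V(2,1) = 0.000000; V(2,2) = 0.000000
Backward induction: V(k, i) = exp(-r*dt) * [p * V(k+1, i) + (1-p) * V(k+1, i+1)]; then take max(V_cont, immediate exercise) for American.
  V(1,0) = exp(-r*dt) * [p*18.167745 + (1-p)*0.000000] = 8.598978; exercise = 7.019720; V(1,0) = max -> 8.598978
  V(1,1) = exp(-r*dt) * [p*0.000000 + (1-p)*0.000000] = 0.000000; exercise = 0.000000; V(1,1) = max -> 0.000000
  V(0,0) = exp(-r*dt) * [p*8.598978 + (1-p)*0.000000] = 4.069983; exercise = 0.000000; V(0,0) = max -> 4.069983

Answer: Price = V(0,0) = 4.0700


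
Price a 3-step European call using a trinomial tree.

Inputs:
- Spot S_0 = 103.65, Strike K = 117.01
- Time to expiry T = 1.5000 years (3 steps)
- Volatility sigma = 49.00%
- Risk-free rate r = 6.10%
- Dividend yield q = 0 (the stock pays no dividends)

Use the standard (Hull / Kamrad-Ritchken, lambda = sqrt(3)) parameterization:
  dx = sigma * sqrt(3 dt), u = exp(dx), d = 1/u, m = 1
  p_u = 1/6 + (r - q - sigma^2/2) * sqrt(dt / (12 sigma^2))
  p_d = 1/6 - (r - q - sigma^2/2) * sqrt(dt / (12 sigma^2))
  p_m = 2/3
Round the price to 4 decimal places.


Answer: Price = V(0,0) = 22.8889

Derivation:
dt = T/N = 0.500000; dx = sigma*sqrt(3*dt) = 0.600125
u = exp(dx) = 1.822347; d = 1/u = 0.548743
p_u = 0.142068, p_m = 0.666667, p_d = 0.191266
Discount per step: exp(-r*dt) = 0.969960
Stock lattice S(k, j) with j the centered position index:
  k=0: S(0,+0) = 103.6500
  k=1: S(1,-1) = 56.8772; S(1,+0) = 103.6500; S(1,+1) = 188.8862
  k=2: S(2,-2) = 31.2110; S(2,-1) = 56.8772; S(2,+0) = 103.6500; S(2,+1) = 188.8862; S(2,+2) = 344.2162
  k=3: S(3,-3) = 17.1268; S(3,-2) = 31.2110; S(3,-1) = 56.8772; S(3,+0) = 103.6500; S(3,+1) = 188.8862; S(3,+2) = 344.2162; S(3,+3) = 627.2811
Terminal payoffs V(N, j) = max(S_T - K, 0):
  V(3,-3) = 0.000000; V(3,-2) = 0.000000; V(3,-1) = 0.000000; V(3,+0) = 0.000000; V(3,+1) = 71.876221; V(3,+2) = 227.206153; V(3,+3) = 510.271122
Backward induction: V(k, j) = exp(-r*dt) * [p_u * V(k+1, j+1) + p_m * V(k+1, j) + p_d * V(k+1, j-1)]
  V(2,-2) = exp(-r*dt) * [p_u*0.000000 + p_m*0.000000 + p_d*0.000000] = 0.000000
  V(2,-1) = exp(-r*dt) * [p_u*0.000000 + p_m*0.000000 + p_d*0.000000] = 0.000000
  V(2,+0) = exp(-r*dt) * [p_u*71.876221 + p_m*0.000000 + p_d*0.000000] = 9.904541
  V(2,+1) = exp(-r*dt) * [p_u*227.206153 + p_m*71.876221 + p_d*0.000000] = 77.787062
  V(2,+2) = exp(-r*dt) * [p_u*510.271122 + p_m*227.206153 + p_d*71.876221] = 230.570488
  V(1,-1) = exp(-r*dt) * [p_u*9.904541 + p_m*0.000000 + p_d*0.000000] = 1.364846
  V(1,+0) = exp(-r*dt) * [p_u*77.787062 + p_m*9.904541 + p_d*0.000000] = 17.123731
  V(1,+1) = exp(-r*dt) * [p_u*230.570488 + p_m*77.787062 + p_d*9.904541] = 83.910348
  V(0,+0) = exp(-r*dt) * [p_u*83.910348 + p_m*17.123731 + p_d*1.364846] = 22.888944


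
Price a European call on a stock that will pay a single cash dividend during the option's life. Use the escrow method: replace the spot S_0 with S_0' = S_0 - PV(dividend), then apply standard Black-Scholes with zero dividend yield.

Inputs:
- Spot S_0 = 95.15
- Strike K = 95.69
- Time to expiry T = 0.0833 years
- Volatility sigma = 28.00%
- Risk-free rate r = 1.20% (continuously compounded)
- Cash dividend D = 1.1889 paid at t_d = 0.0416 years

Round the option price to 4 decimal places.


Answer: Price = 2.3075

Derivation:
PV(D) = D * exp(-r * t_d) = 1.1889 * 0.99950092 = 1.18830665
S_0' = S_0 - PV(D) = 95.1500 - 1.18830665 = 93.96169335
d1 = (ln(S_0'/K) + (r + sigma^2/2)*T) / (sigma*sqrt(T)) = -0.17276528
d2 = d1 - sigma*sqrt(T) = -0.25357815
exp(-rT) = 0.99900090
N(d1) = 0.43141796; N(d2) = 0.39991074
C = S_0' * N(d1) - K * exp(-rT) * N(d2) = 93.96169335 * 0.43141796 - 95.6900 * 0.99900090 * 0.39991074 = 2.3075


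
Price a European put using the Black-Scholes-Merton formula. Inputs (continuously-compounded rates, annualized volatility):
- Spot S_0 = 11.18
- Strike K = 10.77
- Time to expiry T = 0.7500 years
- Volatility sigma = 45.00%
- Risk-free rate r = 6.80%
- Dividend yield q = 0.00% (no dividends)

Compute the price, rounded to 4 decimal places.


d1 = (ln(S/K) + (r - q + 0.5*sigma^2) * T) / (sigma * sqrt(T)) = 0.42159265
d2 = d1 - sigma * sqrt(T) = 0.03188122
exp(-rT) = 0.95027867; exp(-qT) = 1.00000000
P = K * exp(-rT) * N(-d2) - S_0 * exp(-qT) * N(-d1)
N(-d1) = 0.33666118; N(-d2) = 0.48728339
P = 10.7700 * 0.95027867 * 0.48728339 - 11.1800 * 1.00000000 * 0.33666118 = 1.2232

Answer: Price = 1.2232


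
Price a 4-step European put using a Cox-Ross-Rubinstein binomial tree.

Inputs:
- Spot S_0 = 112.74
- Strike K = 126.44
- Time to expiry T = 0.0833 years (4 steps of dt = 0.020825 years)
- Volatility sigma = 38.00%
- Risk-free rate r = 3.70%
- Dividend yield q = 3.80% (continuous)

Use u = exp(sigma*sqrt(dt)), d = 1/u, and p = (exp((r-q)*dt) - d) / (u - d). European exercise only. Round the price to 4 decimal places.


dt = T/N = 0.020825
u = exp(sigma*sqrt(dt)) = 1.056369; d = 1/u = 0.946639
p = (exp((r-q)*dt) - d) / (u - d) = 0.486104
Discount per step: exp(-r*dt) = 0.999230
Stock lattice S(k, i) with i counting down-moves:
  k=0: S(0,0) = 112.7400
  k=1: S(1,0) = 119.0950; S(1,1) = 106.7241
  k=2: S(2,0) = 125.8082; S(2,1) = 112.7400; S(2,2) = 101.0292
  k=3: S(3,0) = 132.8999; S(3,1) = 119.0950; S(3,2) = 106.7241; S(3,3) = 95.6382
  k=4: S(4,0) = 140.3913; S(4,1) = 125.8082; S(4,2) = 112.7400; S(4,3) = 101.0292; S(4,4) = 90.5349
Terminal payoffs V(N, i) = max(K - S_T, 0):
  V(4,0) = 0.000000; V(4,1) = 0.631754; V(4,2) = 13.700000; V(4,3) = 25.410791; V(4,4) = 35.905132
Backward induction: V(k, i) = exp(-r*dt) * [p * V(k+1, i) + (1-p) * V(k+1, i+1)].
  V(3,0) = exp(-r*dt) * [p*0.000000 + (1-p)*0.631754] = 0.324405
  V(3,1) = exp(-r*dt) * [p*0.631754 + (1-p)*13.700000] = 7.341810
  V(3,2) = exp(-r*dt) * [p*13.700000 + (1-p)*25.410791] = 19.702937
  V(3,3) = exp(-r*dt) * [p*25.410791 + (1-p)*35.905132] = 30.780061
  V(2,0) = exp(-r*dt) * [p*0.324405 + (1-p)*7.341810] = 3.927592
  V(2,1) = exp(-r*dt) * [p*7.341810 + (1-p)*19.702937] = 13.683592
  V(2,2) = exp(-r*dt) * [p*19.702937 + (1-p)*30.780061] = 25.375863
  V(1,0) = exp(-r*dt) * [p*3.927592 + (1-p)*13.683592] = 8.934271
  V(1,1) = exp(-r*dt) * [p*13.683592 + (1-p)*25.375863] = 19.677032
  V(0,0) = exp(-r*dt) * [p*8.934271 + (1-p)*19.677032] = 14.443796

Answer: Price = V(0,0) = 14.4438


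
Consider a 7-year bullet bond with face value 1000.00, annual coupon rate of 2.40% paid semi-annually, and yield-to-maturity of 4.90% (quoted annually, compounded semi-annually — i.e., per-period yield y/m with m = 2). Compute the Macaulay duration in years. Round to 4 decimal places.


Coupon per period c = face * coupon_rate / m = 12.000000
Periods per year m = 2; per-period yield y/m = 0.024500
Number of cashflows N = 14
Cashflows (t years, CF_t, discount factor 1/(1+y/m)^(m*t), PV):
  t = 0.5000: CF_t = 12.000000, DF = 0.976086, PV = 11.713031
  t = 1.0000: CF_t = 12.000000, DF = 0.952744, PV = 11.432924
  t = 1.5000: CF_t = 12.000000, DF = 0.929960, PV = 11.159516
  t = 2.0000: CF_t = 12.000000, DF = 0.907721, PV = 10.892646
  t = 2.5000: CF_t = 12.000000, DF = 0.886013, PV = 10.632158
  t = 3.0000: CF_t = 12.000000, DF = 0.864825, PV = 10.377900
  t = 3.5000: CF_t = 12.000000, DF = 0.844143, PV = 10.129722
  t = 4.0000: CF_t = 12.000000, DF = 0.823957, PV = 9.887478
  t = 4.5000: CF_t = 12.000000, DF = 0.804252, PV = 9.651028
  t = 5.0000: CF_t = 12.000000, DF = 0.785019, PV = 9.420232
  t = 5.5000: CF_t = 12.000000, DF = 0.766246, PV = 9.194956
  t = 6.0000: CF_t = 12.000000, DF = 0.747922, PV = 8.975067
  t = 6.5000: CF_t = 12.000000, DF = 0.730036, PV = 8.760436
  t = 7.0000: CF_t = 1012.000000, DF = 0.712578, PV = 721.129122
Price P = sum_t PV_t = 853.356216
Macaulay numerator sum_t t * PV_t:
  t * PV_t at t = 0.5000: 5.856515
  t * PV_t at t = 1.0000: 11.432924
  t * PV_t at t = 1.5000: 16.739274
  t * PV_t at t = 2.0000: 21.785292
  t * PV_t at t = 2.5000: 26.580396
  t * PV_t at t = 3.0000: 31.133699
  t * PV_t at t = 3.5000: 35.454025
  t * PV_t at t = 4.0000: 39.549913
  t * PV_t at t = 4.5000: 43.429627
  t * PV_t at t = 5.0000: 47.101162
  t * PV_t at t = 5.5000: 50.572258
  t * PV_t at t = 6.0000: 53.850401
  t * PV_t at t = 6.5000: 56.942835
  t * PV_t at t = 7.0000: 5047.903851
Macaulay duration D = (sum_t t * PV_t) / P = 5488.332174 / 853.356216 = 6.431467

Answer: Macaulay duration = 6.4315 years


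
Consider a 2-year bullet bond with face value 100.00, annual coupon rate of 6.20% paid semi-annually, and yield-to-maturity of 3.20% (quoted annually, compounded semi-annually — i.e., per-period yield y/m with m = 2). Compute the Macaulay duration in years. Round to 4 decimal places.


Coupon per period c = face * coupon_rate / m = 3.100000
Periods per year m = 2; per-period yield y/m = 0.016000
Number of cashflows N = 4
Cashflows (t years, CF_t, discount factor 1/(1+y/m)^(m*t), PV):
  t = 0.5000: CF_t = 3.100000, DF = 0.984252, PV = 3.051181
  t = 1.0000: CF_t = 3.100000, DF = 0.968752, PV = 3.003131
  t = 1.5000: CF_t = 3.100000, DF = 0.953496, PV = 2.955838
  t = 2.0000: CF_t = 103.100000, DF = 0.938480, PV = 96.757321
Price P = sum_t PV_t = 105.767470
Macaulay numerator sum_t t * PV_t:
  t * PV_t at t = 0.5000: 1.525591
  t * PV_t at t = 1.0000: 3.003131
  t * PV_t at t = 1.5000: 4.433756
  t * PV_t at t = 2.0000: 193.514641
Macaulay duration D = (sum_t t * PV_t) / P = 202.477119 / 105.767470 = 1.914361

Answer: Macaulay duration = 1.9144 years


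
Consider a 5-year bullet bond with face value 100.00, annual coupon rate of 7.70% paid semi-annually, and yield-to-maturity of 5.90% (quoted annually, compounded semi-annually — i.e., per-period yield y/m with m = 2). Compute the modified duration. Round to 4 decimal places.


Answer: Modified duration = 4.1530

Derivation:
Coupon per period c = face * coupon_rate / m = 3.850000
Periods per year m = 2; per-period yield y/m = 0.029500
Number of cashflows N = 10
Cashflows (t years, CF_t, discount factor 1/(1+y/m)^(m*t), PV):
  t = 0.5000: CF_t = 3.850000, DF = 0.971345, PV = 3.739679
  t = 1.0000: CF_t = 3.850000, DF = 0.943512, PV = 3.632520
  t = 1.5000: CF_t = 3.850000, DF = 0.916476, PV = 3.528431
  t = 2.0000: CF_t = 3.850000, DF = 0.890214, PV = 3.427325
  t = 2.5000: CF_t = 3.850000, DF = 0.864706, PV = 3.329116
  t = 3.0000: CF_t = 3.850000, DF = 0.839928, PV = 3.233722
  t = 3.5000: CF_t = 3.850000, DF = 0.815860, PV = 3.141060
  t = 4.0000: CF_t = 3.850000, DF = 0.792482, PV = 3.051054
  t = 4.5000: CF_t = 3.850000, DF = 0.769773, PV = 2.963627
  t = 5.0000: CF_t = 103.850000, DF = 0.747716, PV = 77.650274
Price P = sum_t PV_t = 107.696810
First compute Macaulay numerator sum_t t * PV_t:
  t * PV_t at t = 0.5000: 1.869840
  t * PV_t at t = 1.0000: 3.632520
  t * PV_t at t = 1.5000: 5.292647
  t * PV_t at t = 2.0000: 6.854651
  t * PV_t at t = 2.5000: 8.322791
  t * PV_t at t = 3.0000: 9.701165
  t * PV_t at t = 3.5000: 10.993711
  t * PV_t at t = 4.0000: 12.204217
  t * PV_t at t = 4.5000: 13.336322
  t * PV_t at t = 5.0000: 388.251369
Macaulay duration D = 460.459232 / 107.696810 = 4.275514
Modified duration = D / (1 + y/m) = 4.275514 / (1 + 0.029500) = 4.153001


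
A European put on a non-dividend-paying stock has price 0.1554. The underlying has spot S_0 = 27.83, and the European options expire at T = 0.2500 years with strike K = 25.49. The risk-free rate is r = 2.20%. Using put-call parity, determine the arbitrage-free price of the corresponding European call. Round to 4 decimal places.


Answer: Call price = 2.6352

Derivation:
Put-call parity: C - P = S_0 * exp(-qT) - K * exp(-rT).
S_0 * exp(-qT) = 27.8300 * 1.00000000 = 27.83000000
K * exp(-rT) = 25.4900 * 0.99451510 = 25.35018983
C = P + S*exp(-qT) - K*exp(-rT)
C = 0.1554 + 27.83000000 - 25.35018983 = 2.6352


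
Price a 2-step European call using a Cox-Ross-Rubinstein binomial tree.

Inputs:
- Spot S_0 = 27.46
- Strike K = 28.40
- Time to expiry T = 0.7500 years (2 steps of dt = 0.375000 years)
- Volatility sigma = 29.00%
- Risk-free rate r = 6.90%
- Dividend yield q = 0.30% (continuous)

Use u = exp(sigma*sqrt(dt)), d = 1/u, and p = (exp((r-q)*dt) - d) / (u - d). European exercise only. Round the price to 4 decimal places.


Answer: Price = V(0,0) = 2.8284

Derivation:
dt = T/N = 0.375000
u = exp(sigma*sqrt(dt)) = 1.194333; d = 1/u = 0.837287
p = (exp((r-q)*dt) - d) / (u - d) = 0.525903
Discount per step: exp(-r*dt) = 0.974457
Stock lattice S(k, i) with i counting down-moves:
  k=0: S(0,0) = 27.4600
  k=1: S(1,0) = 32.7964; S(1,1) = 22.9919
  k=2: S(2,0) = 39.1698; S(2,1) = 27.4600; S(2,2) = 19.2508
Terminal payoffs V(N, i) = max(S_T - K, 0):
  V(2,0) = 10.769815; V(2,1) = 0.000000; V(2,2) = 0.000000
Backward induction: V(k, i) = exp(-r*dt) * [p * V(k+1, i) + (1-p) * V(k+1, i+1)].
  V(1,0) = exp(-r*dt) * [p*10.769815 + (1-p)*0.000000] = 5.519206
  V(1,1) = exp(-r*dt) * [p*0.000000 + (1-p)*0.000000] = 0.000000
  V(0,0) = exp(-r*dt) * [p*5.519206 + (1-p)*0.000000] = 2.828427


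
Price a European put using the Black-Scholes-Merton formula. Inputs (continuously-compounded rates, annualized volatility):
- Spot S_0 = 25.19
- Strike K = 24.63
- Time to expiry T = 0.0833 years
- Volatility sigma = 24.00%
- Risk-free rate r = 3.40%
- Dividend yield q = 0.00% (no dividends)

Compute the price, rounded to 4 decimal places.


Answer: Price = 0.4178

Derivation:
d1 = (ln(S/K) + (r - q + 0.5*sigma^2) * T) / (sigma * sqrt(T)) = 0.40008443
d2 = d1 - sigma * sqrt(T) = 0.33081626
exp(-rT) = 0.99717181; exp(-qT) = 1.00000000
P = K * exp(-rT) * N(-d2) - S_0 * exp(-qT) * N(-d1)
N(-d1) = 0.34454717; N(-d2) = 0.37039164
P = 24.6300 * 0.99717181 * 0.37039164 - 25.1900 * 1.00000000 * 0.34454717 = 0.4178


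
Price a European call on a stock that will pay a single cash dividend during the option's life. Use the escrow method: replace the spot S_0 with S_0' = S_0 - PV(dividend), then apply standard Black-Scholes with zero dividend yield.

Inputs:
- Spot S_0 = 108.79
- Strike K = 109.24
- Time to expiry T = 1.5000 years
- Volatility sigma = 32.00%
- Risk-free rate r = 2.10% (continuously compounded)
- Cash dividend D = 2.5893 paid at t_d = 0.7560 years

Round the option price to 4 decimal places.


PV(D) = D * exp(-r * t_d) = 2.5893 * 0.98424936 = 2.54851687
S_0' = S_0 - PV(D) = 108.7900 - 2.54851687 = 106.24148313
d1 = (ln(S_0'/K) + (r + sigma^2/2)*T) / (sigma*sqrt(T)) = 0.20531661
d2 = d1 - sigma*sqrt(T) = -0.18660175
exp(-rT) = 0.96899096
N(d1) = 0.58133762; N(d2) = 0.42598645
C = S_0' * N(d1) - K * exp(-rT) * N(d2) = 106.24148313 * 0.58133762 - 109.2400 * 0.96899096 * 0.42598645 = 16.6704

Answer: Price = 16.6704


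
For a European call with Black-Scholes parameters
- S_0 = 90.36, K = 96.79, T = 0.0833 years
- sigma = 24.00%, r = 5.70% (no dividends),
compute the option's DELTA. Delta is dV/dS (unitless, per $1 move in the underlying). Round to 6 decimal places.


d1 = -0.8892229656; d2 = -0.9584911401
phi(d1) = 0.2686630533; exp(-qT) = 1.0000000000; exp(-rT) = 0.9952631544
N(d1) = 0.1869416313
Delta = exp(-qT) * N(d1) = 1.0000000000 * 0.1869416313 = 0.186942

Answer: Delta = 0.186942


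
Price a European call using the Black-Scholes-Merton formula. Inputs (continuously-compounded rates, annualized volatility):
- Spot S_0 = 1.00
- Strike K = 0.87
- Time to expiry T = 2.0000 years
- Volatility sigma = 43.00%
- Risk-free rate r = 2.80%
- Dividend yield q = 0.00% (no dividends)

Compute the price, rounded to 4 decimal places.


Answer: Price = 0.3172

Derivation:
d1 = (ln(S/K) + (r - q + 0.5*sigma^2) * T) / (sigma * sqrt(T)) = 0.62515157
d2 = d1 - sigma * sqrt(T) = 0.01703974
exp(-rT) = 0.94553914; exp(-qT) = 1.00000000
C = S_0 * exp(-qT) * N(d1) - K * exp(-rT) * N(d2)
N(d1) = 0.73406421; N(d2) = 0.50679754
C = 1.0000 * 1.00000000 * 0.73406421 - 0.8700 * 0.94553914 * 0.50679754 = 0.3172


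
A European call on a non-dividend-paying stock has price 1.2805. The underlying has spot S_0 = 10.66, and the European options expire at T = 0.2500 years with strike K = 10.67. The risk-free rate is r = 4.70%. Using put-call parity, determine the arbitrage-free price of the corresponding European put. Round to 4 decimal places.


Answer: Put price = 1.1659

Derivation:
Put-call parity: C - P = S_0 * exp(-qT) - K * exp(-rT).
S_0 * exp(-qT) = 10.6600 * 1.00000000 = 10.66000000
K * exp(-rT) = 10.6700 * 0.98831876 = 10.54536119
P = C - S*exp(-qT) + K*exp(-rT)
P = 1.2805 - 10.66000000 + 10.54536119 = 1.1659


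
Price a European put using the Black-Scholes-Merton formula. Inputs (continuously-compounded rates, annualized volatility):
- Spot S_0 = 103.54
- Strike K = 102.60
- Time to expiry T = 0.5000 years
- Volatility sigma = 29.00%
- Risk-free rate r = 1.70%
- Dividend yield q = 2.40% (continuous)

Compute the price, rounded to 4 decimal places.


Answer: Price = 8.0477

Derivation:
d1 = (ln(S/K) + (r - q + 0.5*sigma^2) * T) / (sigma * sqrt(T)) = 0.12993735
d2 = d1 - sigma * sqrt(T) = -0.07512362
exp(-rT) = 0.99153602; exp(-qT) = 0.98807171
P = K * exp(-rT) * N(-d2) - S_0 * exp(-qT) * N(-d1)
N(-d1) = 0.44830800; N(-d2) = 0.52994182
P = 102.6000 * 0.99153602 * 0.52994182 - 103.5400 * 0.98807171 * 0.44830800 = 8.0477


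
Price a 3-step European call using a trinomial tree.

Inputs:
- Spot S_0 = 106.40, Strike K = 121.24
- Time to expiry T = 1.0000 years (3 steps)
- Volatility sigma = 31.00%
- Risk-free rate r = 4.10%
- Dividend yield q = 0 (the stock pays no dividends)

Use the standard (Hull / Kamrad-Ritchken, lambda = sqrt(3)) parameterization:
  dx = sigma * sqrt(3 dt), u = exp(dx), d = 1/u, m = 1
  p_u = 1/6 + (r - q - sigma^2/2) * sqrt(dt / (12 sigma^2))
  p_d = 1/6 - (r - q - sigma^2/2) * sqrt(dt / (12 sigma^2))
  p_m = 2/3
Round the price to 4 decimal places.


Answer: Price = V(0,0) = 9.7912

Derivation:
dt = T/N = 0.333333; dx = sigma*sqrt(3*dt) = 0.310000
u = exp(dx) = 1.363425; d = 1/u = 0.733447
p_u = 0.162876, p_m = 0.666667, p_d = 0.170457
Discount per step: exp(-r*dt) = 0.986426
Stock lattice S(k, j) with j the centered position index:
  k=0: S(0,+0) = 106.4000
  k=1: S(1,-1) = 78.0388; S(1,+0) = 106.4000; S(1,+1) = 145.0684
  k=2: S(2,-2) = 57.2373; S(2,-1) = 78.0388; S(2,+0) = 106.4000; S(2,+1) = 145.0684; S(2,+2) = 197.7899
  k=3: S(3,-3) = 41.9805; S(3,-2) = 57.2373; S(3,-1) = 78.0388; S(3,+0) = 106.4000; S(3,+1) = 145.0684; S(3,+2) = 197.7899; S(3,+3) = 269.6718
Terminal payoffs V(N, j) = max(S_T - K, 0):
  V(3,-3) = 0.000000; V(3,-2) = 0.000000; V(3,-1) = 0.000000; V(3,+0) = 0.000000; V(3,+1) = 23.828432; V(3,+2) = 76.549944; V(3,+3) = 148.431776
Backward induction: V(k, j) = exp(-r*dt) * [p_u * V(k+1, j+1) + p_m * V(k+1, j) + p_d * V(k+1, j-1)]
  V(2,-2) = exp(-r*dt) * [p_u*0.000000 + p_m*0.000000 + p_d*0.000000] = 0.000000
  V(2,-1) = exp(-r*dt) * [p_u*0.000000 + p_m*0.000000 + p_d*0.000000] = 0.000000
  V(2,+0) = exp(-r*dt) * [p_u*23.828432 + p_m*0.000000 + p_d*0.000000] = 3.828407
  V(2,+1) = exp(-r*dt) * [p_u*76.549944 + p_m*23.828432 + p_d*0.000000] = 27.968930
  V(2,+2) = exp(-r*dt) * [p_u*148.431776 + p_m*76.549944 + p_d*23.828432] = 78.195042
  V(1,-1) = exp(-r*dt) * [p_u*3.828407 + p_m*0.000000 + p_d*0.000000] = 0.615093
  V(1,+0) = exp(-r*dt) * [p_u*27.968930 + p_m*3.828407 + p_d*0.000000] = 7.011270
  V(1,+1) = exp(-r*dt) * [p_u*78.195042 + p_m*27.968930 + p_d*3.828407] = 31.599826
  V(0,+0) = exp(-r*dt) * [p_u*31.599826 + p_m*7.011270 + p_d*0.615093] = 9.791160


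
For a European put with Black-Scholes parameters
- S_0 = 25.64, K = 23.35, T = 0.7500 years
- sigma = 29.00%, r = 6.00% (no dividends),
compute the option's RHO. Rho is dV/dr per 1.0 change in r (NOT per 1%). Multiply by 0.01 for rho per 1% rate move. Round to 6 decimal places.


d1 = 0.6772682903; d2 = 0.4261209232
phi(d1) = 0.3171803620; exp(-qT) = 1.0000000000; exp(-rT) = 0.9559974818
N(-d2) = 0.3350098674
Rho = -K*T*exp(-rT)*N(-d2) = -23.3500 * 0.7500 * 0.9559974818 * 0.3350098674 = -5.608704

Answer: Rho = -5.608704


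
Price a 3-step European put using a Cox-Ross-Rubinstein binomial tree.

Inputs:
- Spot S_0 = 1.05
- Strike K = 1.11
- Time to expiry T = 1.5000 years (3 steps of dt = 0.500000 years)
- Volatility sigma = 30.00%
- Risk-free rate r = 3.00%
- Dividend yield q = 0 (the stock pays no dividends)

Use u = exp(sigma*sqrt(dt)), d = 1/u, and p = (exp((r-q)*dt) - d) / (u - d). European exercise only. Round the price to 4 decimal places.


dt = T/N = 0.500000
u = exp(sigma*sqrt(dt)) = 1.236311; d = 1/u = 0.808858
p = (exp((r-q)*dt) - d) / (u - d) = 0.482521
Discount per step: exp(-r*dt) = 0.985112
Stock lattice S(k, i) with i counting down-moves:
  k=0: S(0,0) = 1.0500
  k=1: S(1,0) = 1.2981; S(1,1) = 0.8493
  k=2: S(2,0) = 1.6049; S(2,1) = 1.0500; S(2,2) = 0.6870
  k=3: S(3,0) = 1.9841; S(3,1) = 1.2981; S(3,2) = 0.8493; S(3,3) = 0.5557
Terminal payoffs V(N, i) = max(K - S_T, 0):
  V(3,0) = 0.000000; V(3,1) = 0.000000; V(3,2) = 0.260699; V(3,3) = 0.554344
Backward induction: V(k, i) = exp(-r*dt) * [p * V(k+1, i) + (1-p) * V(k+1, i+1)].
  V(2,0) = exp(-r*dt) * [p*0.000000 + (1-p)*0.000000] = 0.000000
  V(2,1) = exp(-r*dt) * [p*0.000000 + (1-p)*0.260699] = 0.132898
  V(2,2) = exp(-r*dt) * [p*0.260699 + (1-p)*0.554344] = 0.406511
  V(1,0) = exp(-r*dt) * [p*0.000000 + (1-p)*0.132898] = 0.067748
  V(1,1) = exp(-r*dt) * [p*0.132898 + (1-p)*0.406511] = 0.270400
  V(0,0) = exp(-r*dt) * [p*0.067748 + (1-p)*0.270400] = 0.170046

Answer: Price = V(0,0) = 0.1700


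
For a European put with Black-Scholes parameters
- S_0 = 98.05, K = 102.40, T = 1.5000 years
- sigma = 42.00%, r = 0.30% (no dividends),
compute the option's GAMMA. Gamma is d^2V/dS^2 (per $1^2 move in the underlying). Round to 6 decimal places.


Answer: Gamma = 0.007781

Derivation:
d1 = 0.1815554800; d2 = -0.3328373660
phi(d1) = 0.3924211203; exp(-qT) = 1.0000000000; exp(-rT) = 0.9955101098
Gamma = exp(-qT) * phi(d1) / (S * sigma * sqrt(T)) = 1.0000000000 * 0.3924211203 / (98.0500 * 0.4200 * 1.2247448714) = 0.007781


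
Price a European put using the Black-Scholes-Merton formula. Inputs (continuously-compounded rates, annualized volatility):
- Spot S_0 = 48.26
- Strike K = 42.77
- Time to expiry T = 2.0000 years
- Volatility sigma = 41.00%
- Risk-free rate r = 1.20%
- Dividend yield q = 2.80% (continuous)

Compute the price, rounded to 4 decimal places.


Answer: Price = 8.1426

Derivation:
d1 = (ln(S/K) + (r - q + 0.5*sigma^2) * T) / (sigma * sqrt(T)) = 0.44300436
d2 = d1 - sigma * sqrt(T) = -0.13682320
exp(-rT) = 0.97628571; exp(-qT) = 0.94553914
P = K * exp(-rT) * N(-d2) - S_0 * exp(-qT) * N(-d1)
N(-d1) = 0.32888129; N(-d2) = 0.55441473
P = 42.7700 * 0.97628571 * 0.55441473 - 48.2600 * 0.94553914 * 0.32888129 = 8.1426


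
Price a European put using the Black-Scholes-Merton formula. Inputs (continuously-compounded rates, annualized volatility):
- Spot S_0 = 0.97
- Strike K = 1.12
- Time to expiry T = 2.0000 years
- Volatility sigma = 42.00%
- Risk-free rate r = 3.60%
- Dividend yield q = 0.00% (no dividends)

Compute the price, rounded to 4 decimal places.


d1 = (ln(S/K) + (r - q + 0.5*sigma^2) * T) / (sigma * sqrt(T)) = 0.17612364
d2 = d1 - sigma * sqrt(T) = -0.41784605
exp(-rT) = 0.93053090; exp(-qT) = 1.00000000
P = K * exp(-rT) * N(-d2) - S_0 * exp(-qT) * N(-d1)
N(-d1) = 0.43009840; N(-d2) = 0.66197016
P = 1.1200 * 0.93053090 * 0.66197016 - 0.9700 * 1.00000000 * 0.43009840 = 0.2727

Answer: Price = 0.2727


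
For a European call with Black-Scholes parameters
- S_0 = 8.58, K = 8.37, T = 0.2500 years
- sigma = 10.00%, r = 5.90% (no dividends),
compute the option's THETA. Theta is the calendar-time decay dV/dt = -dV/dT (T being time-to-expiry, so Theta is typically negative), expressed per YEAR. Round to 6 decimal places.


d1 = 0.8156005800; d2 = 0.7656005800
phi(d1) = 0.2860637227; exp(-qT) = 1.0000000000; exp(-rT) = 0.9853582484
Theta = -S*exp(-qT)*phi(d1)*sigma/(2*sqrt(T)) - r*K*exp(-rT)*N(d2) + q*S*exp(-qT)*N(d1)
N(d1) = 0.7926356912; N(d2) = 0.7780430004; sqrt(T) = 0.5000000000
Term 1 = -8.5800 * 1.0000000000 * 0.2860637227 * 0.1000 / (2 * 0.5000000000) = -0.2454426741
Term 2 = -0.0590 * 8.3700 * 0.9853582484 * 0.7780430004 = -0.3785953068
Term 3 = 0 (no dividend yield, q = 0)
Theta = -0.2454426741 + (-0.3785953068) + (0.0000000000) = -0.624038

Answer: Theta = -0.624038


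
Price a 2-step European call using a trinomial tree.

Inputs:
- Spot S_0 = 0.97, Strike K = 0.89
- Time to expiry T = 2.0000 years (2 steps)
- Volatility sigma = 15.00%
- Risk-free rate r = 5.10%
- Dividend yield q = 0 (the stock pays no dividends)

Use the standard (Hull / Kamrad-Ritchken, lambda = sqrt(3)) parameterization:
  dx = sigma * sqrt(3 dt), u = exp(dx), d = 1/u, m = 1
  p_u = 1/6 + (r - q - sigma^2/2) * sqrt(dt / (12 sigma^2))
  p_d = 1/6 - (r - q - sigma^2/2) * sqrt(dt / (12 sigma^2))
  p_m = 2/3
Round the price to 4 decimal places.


dt = T/N = 1.000000; dx = sigma*sqrt(3*dt) = 0.259808
u = exp(dx) = 1.296681; d = 1/u = 0.771200
p_u = 0.243166, p_m = 0.666667, p_d = 0.090168
Discount per step: exp(-r*dt) = 0.950279
Stock lattice S(k, j) with j the centered position index:
  k=0: S(0,+0) = 0.9700
  k=1: S(1,-1) = 0.7481; S(1,+0) = 0.9700; S(1,+1) = 1.2578
  k=2: S(2,-2) = 0.5769; S(2,-1) = 0.7481; S(2,+0) = 0.9700; S(2,+1) = 1.2578; S(2,+2) = 1.6309
Terminal payoffs V(N, j) = max(S_T - K, 0):
  V(2,-2) = 0.000000; V(2,-1) = 0.000000; V(2,+0) = 0.080000; V(2,+1) = 0.367780; V(2,+2) = 0.740939
Backward induction: V(k, j) = exp(-r*dt) * [p_u * V(k+1, j+1) + p_m * V(k+1, j) + p_d * V(k+1, j-1)]
  V(1,-1) = exp(-r*dt) * [p_u*0.080000 + p_m*0.000000 + p_d*0.000000] = 0.018486
  V(1,+0) = exp(-r*dt) * [p_u*0.367780 + p_m*0.080000 + p_d*0.000000] = 0.135666
  V(1,+1) = exp(-r*dt) * [p_u*0.740939 + p_m*0.367780 + p_d*0.080000] = 0.411063
  V(0,+0) = exp(-r*dt) * [p_u*0.411063 + p_m*0.135666 + p_d*0.018486] = 0.182518

Answer: Price = V(0,0) = 0.1825


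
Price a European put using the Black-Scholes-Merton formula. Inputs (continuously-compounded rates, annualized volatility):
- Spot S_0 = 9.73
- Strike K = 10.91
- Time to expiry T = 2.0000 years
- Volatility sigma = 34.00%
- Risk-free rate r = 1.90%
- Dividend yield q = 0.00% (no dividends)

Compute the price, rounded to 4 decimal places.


Answer: Price = 2.3325

Derivation:
d1 = (ln(S/K) + (r - q + 0.5*sigma^2) * T) / (sigma * sqrt(T)) = 0.08138819
d2 = d1 - sigma * sqrt(T) = -0.39944442
exp(-rT) = 0.96271294; exp(-qT) = 1.00000000
P = K * exp(-rT) * N(-d2) - S_0 * exp(-qT) * N(-d1)
N(-d1) = 0.46756662; N(-d2) = 0.65521712
P = 10.9100 * 0.96271294 * 0.65521712 - 9.7300 * 1.00000000 * 0.46756662 = 2.3325


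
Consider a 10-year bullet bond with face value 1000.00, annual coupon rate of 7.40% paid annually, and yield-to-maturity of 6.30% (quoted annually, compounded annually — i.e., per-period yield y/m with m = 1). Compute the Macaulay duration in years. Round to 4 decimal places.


Coupon per period c = face * coupon_rate / m = 74.000000
Periods per year m = 1; per-period yield y/m = 0.063000
Number of cashflows N = 10
Cashflows (t years, CF_t, discount factor 1/(1+y/m)^(m*t), PV):
  t = 1.0000: CF_t = 74.000000, DF = 0.940734, PV = 69.614299
  t = 2.0000: CF_t = 74.000000, DF = 0.884980, PV = 65.488522
  t = 3.0000: CF_t = 74.000000, DF = 0.832531, PV = 61.607265
  t = 4.0000: CF_t = 74.000000, DF = 0.783190, PV = 57.956034
  t = 5.0000: CF_t = 74.000000, DF = 0.736773, PV = 54.521199
  t = 6.0000: CF_t = 74.000000, DF = 0.693107, PV = 51.289933
  t = 7.0000: CF_t = 74.000000, DF = 0.652029, PV = 48.250172
  t = 8.0000: CF_t = 74.000000, DF = 0.613386, PV = 45.390567
  t = 9.0000: CF_t = 74.000000, DF = 0.577033, PV = 42.700439
  t = 10.0000: CF_t = 1074.000000, DF = 0.542834, PV = 583.004136
Price P = sum_t PV_t = 1079.822567
Macaulay numerator sum_t t * PV_t:
  t * PV_t at t = 1.0000: 69.614299
  t * PV_t at t = 2.0000: 130.977045
  t * PV_t at t = 3.0000: 184.821794
  t * PV_t at t = 4.0000: 231.824138
  t * PV_t at t = 5.0000: 272.605994
  t * PV_t at t = 6.0000: 307.739599
  t * PV_t at t = 7.0000: 337.751206
  t * PV_t at t = 8.0000: 363.124532
  t * PV_t at t = 9.0000: 384.303950
  t * PV_t at t = 10.0000: 5830.041365
Macaulay duration D = (sum_t t * PV_t) / P = 8112.803921 / 1079.822567 = 7.513090

Answer: Macaulay duration = 7.5131 years


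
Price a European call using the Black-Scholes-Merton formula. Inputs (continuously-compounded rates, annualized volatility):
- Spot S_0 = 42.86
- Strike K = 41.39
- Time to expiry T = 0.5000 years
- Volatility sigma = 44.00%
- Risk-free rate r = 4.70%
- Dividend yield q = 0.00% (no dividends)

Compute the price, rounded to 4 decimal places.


Answer: Price = 6.4535

Derivation:
d1 = (ln(S/K) + (r - q + 0.5*sigma^2) * T) / (sigma * sqrt(T)) = 0.34326719
d2 = d1 - sigma * sqrt(T) = 0.03214020
exp(-rT) = 0.97677397; exp(-qT) = 1.00000000
C = S_0 * exp(-qT) * N(d1) - K * exp(-rT) * N(d2)
N(d1) = 0.63430127; N(d2) = 0.51281988
C = 42.8600 * 1.00000000 * 0.63430127 - 41.3900 * 0.97677397 * 0.51281988 = 6.4535


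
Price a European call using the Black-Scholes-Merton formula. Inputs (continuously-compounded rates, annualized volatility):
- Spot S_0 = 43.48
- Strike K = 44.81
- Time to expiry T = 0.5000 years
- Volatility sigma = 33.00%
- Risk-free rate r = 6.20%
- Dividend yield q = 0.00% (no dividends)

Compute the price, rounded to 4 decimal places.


d1 = (ln(S/K) + (r - q + 0.5*sigma^2) * T) / (sigma * sqrt(T)) = 0.12039986
d2 = d1 - sigma * sqrt(T) = -0.11294538
exp(-rT) = 0.96947557; exp(-qT) = 1.00000000
C = S_0 * exp(-qT) * N(d1) - K * exp(-rT) * N(d2)
N(d1) = 0.54791680; N(d2) = 0.45503693
C = 43.4800 * 1.00000000 * 0.54791680 - 44.8100 * 0.96947557 * 0.45503693 = 4.0556

Answer: Price = 4.0556


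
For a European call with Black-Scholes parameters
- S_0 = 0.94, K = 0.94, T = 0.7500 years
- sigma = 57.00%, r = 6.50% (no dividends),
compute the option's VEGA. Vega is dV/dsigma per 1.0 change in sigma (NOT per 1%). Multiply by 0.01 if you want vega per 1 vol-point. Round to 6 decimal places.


d1 = 0.3455745230; d2 = -0.1480599572
phi(d1) = 0.3758183332; exp(-qT) = 1.0000000000; exp(-rT) = 0.9524192047
Vega = S * exp(-qT) * phi(d1) * sqrt(T) = 0.9400 * 1.0000000000 * 0.3758183332 * 0.8660254038 = 0.305940

Answer: Vega = 0.305940


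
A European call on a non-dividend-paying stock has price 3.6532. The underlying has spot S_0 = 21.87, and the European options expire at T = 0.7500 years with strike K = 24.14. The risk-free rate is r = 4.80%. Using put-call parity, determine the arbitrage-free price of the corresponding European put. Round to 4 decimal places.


Put-call parity: C - P = S_0 * exp(-qT) - K * exp(-rT).
S_0 * exp(-qT) = 21.8700 * 1.00000000 = 21.87000000
K * exp(-rT) = 24.1400 * 0.96464029 = 23.28641668
P = C - S*exp(-qT) + K*exp(-rT)
P = 3.6532 - 21.87000000 + 23.28641668 = 5.0696

Answer: Put price = 5.0696


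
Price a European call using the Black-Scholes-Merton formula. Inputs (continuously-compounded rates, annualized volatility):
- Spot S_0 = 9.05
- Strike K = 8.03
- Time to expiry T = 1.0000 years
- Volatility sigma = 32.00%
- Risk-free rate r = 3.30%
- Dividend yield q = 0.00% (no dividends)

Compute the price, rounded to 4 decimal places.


Answer: Price = 1.8273

Derivation:
d1 = (ln(S/K) + (r - q + 0.5*sigma^2) * T) / (sigma * sqrt(T)) = 0.63681322
d2 = d1 - sigma * sqrt(T) = 0.31681322
exp(-rT) = 0.96753856; exp(-qT) = 1.00000000
C = S_0 * exp(-qT) * N(d1) - K * exp(-rT) * N(d2)
N(d1) = 0.73787674; N(d2) = 0.62430733
C = 9.0500 * 1.00000000 * 0.73787674 - 8.0300 * 0.96753856 * 0.62430733 = 1.8273


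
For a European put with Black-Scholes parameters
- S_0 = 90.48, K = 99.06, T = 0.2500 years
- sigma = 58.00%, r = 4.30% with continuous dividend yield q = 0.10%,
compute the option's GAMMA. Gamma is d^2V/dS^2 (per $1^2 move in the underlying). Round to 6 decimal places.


d1 = -0.1311961909; d2 = -0.4211961909
phi(d1) = 0.3955236272; exp(-qT) = 0.9997500312; exp(-rT) = 0.9893075748
Gamma = exp(-qT) * phi(d1) / (S * sigma * sqrt(T)) = 0.9997500312 * 0.3955236272 / (90.4800 * 0.5800 * 0.5000000000) = 0.015070

Answer: Gamma = 0.015070


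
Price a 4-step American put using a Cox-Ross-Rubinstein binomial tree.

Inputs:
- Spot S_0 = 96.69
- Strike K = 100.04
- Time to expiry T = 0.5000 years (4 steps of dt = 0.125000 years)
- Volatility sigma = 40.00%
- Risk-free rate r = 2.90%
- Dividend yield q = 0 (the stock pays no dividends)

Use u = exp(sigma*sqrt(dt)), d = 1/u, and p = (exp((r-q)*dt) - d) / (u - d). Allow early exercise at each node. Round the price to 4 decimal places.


Answer: Price = V(0,0) = 12.1333

Derivation:
dt = T/N = 0.125000
u = exp(sigma*sqrt(dt)) = 1.151910; d = 1/u = 0.868123
p = (exp((r-q)*dt) - d) / (u - d) = 0.477500
Discount per step: exp(-r*dt) = 0.996382
Stock lattice S(k, i) with i counting down-moves:
  k=0: S(0,0) = 96.6900
  k=1: S(1,0) = 111.3782; S(1,1) = 83.9389
  k=2: S(2,0) = 128.2976; S(2,1) = 96.6900; S(2,2) = 72.8693
  k=3: S(3,0) = 147.7873; S(3,1) = 111.3782; S(3,2) = 83.9389; S(3,3) = 63.2595
  k=4: S(4,0) = 170.2377; S(4,1) = 128.2976; S(4,2) = 96.6900; S(4,3) = 72.8693; S(4,4) = 54.9171
Terminal payoffs V(N, i) = max(K - S_T, 0):
  V(4,0) = 0.000000; V(4,1) = 0.000000; V(4,2) = 3.350000; V(4,3) = 27.170711; V(4,4) = 45.122912
Backward induction: V(k, i) = exp(-r*dt) * [p * V(k+1, i) + (1-p) * V(k+1, i+1)]; then take max(V_cont, immediate exercise) for American.
  V(3,0) = exp(-r*dt) * [p*0.000000 + (1-p)*0.000000] = 0.000000; exercise = 0.000000; V(3,0) = max -> 0.000000
  V(3,1) = exp(-r*dt) * [p*0.000000 + (1-p)*3.350000] = 1.744040; exercise = 0.000000; V(3,1) = max -> 1.744040
  V(3,2) = exp(-r*dt) * [p*3.350000 + (1-p)*27.170711] = 15.739156; exercise = 16.101144; V(3,2) = max -> 16.101144
  V(3,3) = exp(-r*dt) * [p*27.170711 + (1-p)*45.122912] = 36.418473; exercise = 36.780462; V(3,3) = max -> 36.780462
  V(2,0) = exp(-r*dt) * [p*0.000000 + (1-p)*1.744040] = 0.907963; exercise = 0.000000; V(2,0) = max -> 0.907963
  V(2,1) = exp(-r*dt) * [p*1.744040 + (1-p)*16.101144] = 9.212167; exercise = 3.350000; V(2,1) = max -> 9.212167
  V(2,2) = exp(-r*dt) * [p*16.101144 + (1-p)*36.780462] = 26.808723; exercise = 27.170711; V(2,2) = max -> 27.170711
  V(1,0) = exp(-r*dt) * [p*0.907963 + (1-p)*9.212167] = 5.227921; exercise = 0.000000; V(1,0) = max -> 5.227921
  V(1,1) = exp(-r*dt) * [p*9.212167 + (1-p)*27.170711] = 18.528214; exercise = 16.101144; V(1,1) = max -> 18.528214
  V(0,0) = exp(-r*dt) * [p*5.227921 + (1-p)*18.528214] = 12.133257; exercise = 3.350000; V(0,0) = max -> 12.133257


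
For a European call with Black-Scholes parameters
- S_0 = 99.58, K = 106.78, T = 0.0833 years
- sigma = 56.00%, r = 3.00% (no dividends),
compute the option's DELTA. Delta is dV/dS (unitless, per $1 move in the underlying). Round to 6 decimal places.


Answer: Delta = 0.368569

Derivation:
d1 = -0.3356449392; d2 = -0.4972706798
phi(d1) = 0.3770915451; exp(-qT) = 1.0000000000; exp(-rT) = 0.9975041199
N(d1) = 0.3685693157
Delta = exp(-qT) * N(d1) = 1.0000000000 * 0.3685693157 = 0.368569
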